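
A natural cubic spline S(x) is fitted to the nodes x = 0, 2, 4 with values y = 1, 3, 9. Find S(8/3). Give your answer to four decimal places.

Write m_i for S''(x_i). With h_i = 2, 2 and divided differences Δ_i = 1, 3, the continuity of S' gives the tridiagonal system
  2·m_0 + 8·m_1 + 2·m_2 = 6(Δ_1 - Δ_0) = 12
Natural end conditions: m_0 = m_2 = 0.
Solving the tridiagonal system: m_0 = 0, m_1 = 3/2, m_2 = 0.
On [2, 4], S(x) = 3 + 2·(x - 2) + 3/4·(x - 2)² - 1/8·(x - 2)³.
With (x - 2) = 2/3: S(8/3) = 125/27.

4.6296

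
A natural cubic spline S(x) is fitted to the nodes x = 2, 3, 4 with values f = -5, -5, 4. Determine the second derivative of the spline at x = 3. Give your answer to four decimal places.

13.5000

With M_i denoting the second derivative at x_i, h_i = 1, 1, and Δ_i = (y_(i+1) − y_i)/h_i = 0, 9:
  1·M_0 + 4·M_1 + 1·M_2 = 6(Δ_1 - Δ_0) = 54
Natural end conditions: M_0 = M_2 = 0.
Solving the tridiagonal system: M_0 = 0, M_1 = 27/2, M_2 = 0.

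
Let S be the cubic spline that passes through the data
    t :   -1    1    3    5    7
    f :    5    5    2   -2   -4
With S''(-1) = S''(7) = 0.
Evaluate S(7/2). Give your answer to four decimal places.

0.9406

With σ_i denoting the second derivative at x_i, h_i = 2, 2, 2, 2, and Δ_i = (y_(i+1) − y_i)/h_i = 0, -3/2, -2, -1:
  2·σ_0 + 8·σ_1 + 2·σ_2 = 6(Δ_1 - Δ_0) = -9
  2·σ_1 + 8·σ_2 + 2·σ_3 = 6(Δ_2 - Δ_1) = -3
  2·σ_2 + 8·σ_3 + 2·σ_4 = 6(Δ_3 - Δ_2) = 6
Natural end conditions: σ_0 = σ_4 = 0.
Forward elimination and back-substitution give σ_0 = 0, σ_1 = -117/112, σ_2 = -9/28, σ_3 = 93/112, σ_4 = 0.
On [3, 5], S(t) = 2 - 33/16·(t - 3) - 9/56·(t - 3)² + 43/448·(t - 3)³.
With (t - 3) = 1/2: S(7/2) = 3371/3584.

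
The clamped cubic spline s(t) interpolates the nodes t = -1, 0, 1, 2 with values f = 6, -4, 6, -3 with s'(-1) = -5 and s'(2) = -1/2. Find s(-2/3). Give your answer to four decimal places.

2.5852

With m_i denoting the second derivative at x_i, h_i = 1, 1, 1, and Δ_i = (y_(i+1) − y_i)/h_i = -10, 10, -9:
  1·m_0 + 4·m_1 + 1·m_2 = 6(Δ_1 - Δ_0) = 120
  1·m_1 + 4·m_2 + 1·m_3 = 6(Δ_2 - Δ_1) = -114
Clamped end conditions give two more equations: 2h_0·m_0 + h_0·m_1 = 6(Δ_0 - s'(-1)) = -30 and h_2·m_2 + 2h_2·m_3 = 6(s'(2) - Δ_2) = 51.
Forward elimination and back-substitution give m_0 = -211/5, m_1 = 272/5, m_2 = -277/5, m_3 = 266/5.
On [-1, 0], s(t) = 6 - 5·(t + 1) - 211/10·(t + 1)² + 161/10·(t + 1)³.
With (t + 1) = 1/3: s(-2/3) = 349/135.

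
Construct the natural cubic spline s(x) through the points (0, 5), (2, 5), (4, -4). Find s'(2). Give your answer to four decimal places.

Write M_i for s''(x_i). With h_i = 2, 2 and divided differences Δ_i = 0, -9/2, the continuity of s' gives the tridiagonal system
  2·M_0 + 8·M_1 + 2·M_2 = 6(Δ_1 - Δ_0) = -27
Natural end conditions: M_0 = M_2 = 0.
Forward elimination and back-substitution give M_0 = 0, M_1 = -27/8, M_2 = 0.
On [2, 4], s'(x) = b_1 + 2c_1·(x - 2) + 3d_1·(x - 2)² with b_1 = Δ_1 - h_1(2M_1 + M_2)/6 = -9/4, c_1 = M_1/2 = -27/16, d_1 = (M_2 - M_1)/(6h_1) = 9/32. So s'(2) = -9/4.

-2.2500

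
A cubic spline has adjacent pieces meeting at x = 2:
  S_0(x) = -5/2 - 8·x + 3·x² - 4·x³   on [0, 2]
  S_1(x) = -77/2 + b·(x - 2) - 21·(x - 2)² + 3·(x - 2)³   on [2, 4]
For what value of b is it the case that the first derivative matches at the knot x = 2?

S_0'(x) = -8 + 6·x - 12·x², so S_0'(2) = -44. On the right, S_1'(2) = b, so b = -44.

-44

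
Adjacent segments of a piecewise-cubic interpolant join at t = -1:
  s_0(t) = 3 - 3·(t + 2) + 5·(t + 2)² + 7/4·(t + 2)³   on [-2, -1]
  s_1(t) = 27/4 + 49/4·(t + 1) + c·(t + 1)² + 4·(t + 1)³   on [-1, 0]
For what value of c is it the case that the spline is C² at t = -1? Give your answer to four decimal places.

s_0''(t) = 10 + 21/2·(t + 2), so s_0''(-1) = 41/2. On the right, s_1''(-1) = 2c, so c = 41/4.

10.2500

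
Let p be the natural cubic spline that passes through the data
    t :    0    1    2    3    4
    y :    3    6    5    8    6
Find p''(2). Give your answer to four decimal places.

10.7143

Write M_i for p''(x_i). With h_i = 1, 1, 1, 1 and divided differences Δ_i = 3, -1, 3, -2, the continuity of p' gives the tridiagonal system
  1·M_0 + 4·M_1 + 1·M_2 = 6(Δ_1 - Δ_0) = -24
  1·M_1 + 4·M_2 + 1·M_3 = 6(Δ_2 - Δ_1) = 24
  1·M_2 + 4·M_3 + 1·M_4 = 6(Δ_3 - Δ_2) = -30
Natural end conditions: M_0 = M_4 = 0.
Solving: M_0 = 0, M_1 = -243/28, M_2 = 75/7, M_3 = -285/28, M_4 = 0.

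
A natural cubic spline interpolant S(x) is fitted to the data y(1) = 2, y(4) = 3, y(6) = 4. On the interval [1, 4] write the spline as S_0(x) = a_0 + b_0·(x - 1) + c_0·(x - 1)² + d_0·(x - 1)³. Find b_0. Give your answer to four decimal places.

Write σ_i for S''(x_i). With h_i = 3, 2 and divided differences Δ_i = 1/3, 1/2, the continuity of S' gives the tridiagonal system
  3·σ_0 + 10·σ_1 + 2·σ_2 = 6(Δ_1 - Δ_0) = 1
Natural end conditions: σ_0 = σ_2 = 0.
Hence σ_0 = 0, σ_1 = 1/10, σ_2 = 0.
On [1, 4], with S_0(x) = a_0 + b_0·(x - 1) + c_0·(x - 1)² + d_0·(x - 1)³: c_0 = σ_0/2 = 0, d_0 = (σ_1 - σ_0)/(6h_0) = 1/180, b_0 = Δ_0 - h_0(2σ_0 + σ_1)/6 = 17/60.

0.2833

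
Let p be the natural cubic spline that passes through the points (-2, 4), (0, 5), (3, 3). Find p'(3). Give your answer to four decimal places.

With σ_i denoting the second derivative at x_i, h_i = 2, 3, and Δ_i = (y_(i+1) − y_i)/h_i = 1/2, -2/3:
  2·σ_0 + 10·σ_1 + 3·σ_2 = 6(Δ_1 - Δ_0) = -7
Natural end conditions: σ_0 = σ_2 = 0.
Forward elimination and back-substitution give σ_0 = 0, σ_1 = -7/10, σ_2 = 0.
On [0, 3], p'(x) = b_1 + 2c_1·x + 3d_1·x² with b_1 = Δ_1 - h_1(2σ_1 + σ_2)/6 = 1/30, c_1 = σ_1/2 = -7/20, d_1 = (σ_2 - σ_1)/(6h_1) = 7/180. So p'(3) = -61/60.

-1.0167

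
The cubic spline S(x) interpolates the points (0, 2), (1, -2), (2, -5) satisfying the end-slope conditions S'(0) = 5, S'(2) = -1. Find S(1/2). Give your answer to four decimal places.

1.4063

Let m_i = S''(x_i). Step sizes h_i = 1, 1; slopes of the chords Δ_i = (y_(i+1) - y_i)/h_i = -4, -3.
  1·m_0 + 4·m_1 + 1·m_2 = 6(Δ_1 - Δ_0) = 6
Clamped end conditions give two more equations: 2h_0·m_0 + h_0·m_1 = 6(Δ_0 - S'(0)) = -54 and h_1·m_1 + 2h_1·m_2 = 6(S'(2) - Δ_1) = 12.
Hence m_0 = -63/2, m_1 = 9, m_2 = 3/2.
On [0, 1], S(x) = 2 + 5·x - 63/4·x² + 27/4·x³.
With x = 1/2: S(1/2) = 45/32.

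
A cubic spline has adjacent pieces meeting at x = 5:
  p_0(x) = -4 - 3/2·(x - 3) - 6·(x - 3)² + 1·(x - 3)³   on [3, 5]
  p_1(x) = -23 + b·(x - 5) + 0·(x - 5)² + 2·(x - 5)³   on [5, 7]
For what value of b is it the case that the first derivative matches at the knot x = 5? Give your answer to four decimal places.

-13.5000

p_0'(x) = -3/2 - 12·(x - 3) + 3·(x - 3)², so p_0'(5) = -27/2. On the right, p_1'(5) = b, so b = -27/2.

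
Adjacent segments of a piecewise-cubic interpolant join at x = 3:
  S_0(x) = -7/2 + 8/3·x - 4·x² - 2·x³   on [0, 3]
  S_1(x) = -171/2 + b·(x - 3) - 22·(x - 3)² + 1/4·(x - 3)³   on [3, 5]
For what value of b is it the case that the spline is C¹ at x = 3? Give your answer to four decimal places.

S_0'(x) = 8/3 - 8·x - 6·x², so S_0'(3) = -226/3. On the right, S_1'(3) = b, so b = -226/3.

-75.3333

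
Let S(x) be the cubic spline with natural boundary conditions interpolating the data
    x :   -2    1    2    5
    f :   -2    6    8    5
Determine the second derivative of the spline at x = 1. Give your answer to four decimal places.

-0.2222

With σ_i denoting the second derivative at x_i, h_i = 3, 1, 3, and Δ_i = (y_(i+1) − y_i)/h_i = 8/3, 2, -1:
  3·σ_0 + 8·σ_1 + 1·σ_2 = 6(Δ_1 - Δ_0) = -4
  1·σ_1 + 8·σ_2 + 3·σ_3 = 6(Δ_2 - Δ_1) = -18
Natural end conditions: σ_0 = σ_3 = 0.
Hence σ_0 = 0, σ_1 = -2/9, σ_2 = -20/9, σ_3 = 0.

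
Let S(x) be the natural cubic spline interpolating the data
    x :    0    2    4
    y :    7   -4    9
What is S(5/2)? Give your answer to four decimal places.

-2.7188

Write M_i for S''(x_i). With h_i = 2, 2 and divided differences Δ_i = -11/2, 13/2, the continuity of S' gives the tridiagonal system
  2·M_0 + 8·M_1 + 2·M_2 = 6(Δ_1 - Δ_0) = 72
Natural end conditions: M_0 = M_2 = 0.
Hence M_0 = 0, M_1 = 9, M_2 = 0.
On [2, 4], S(x) = -4 + 1/2·(x - 2) + 9/2·(x - 2)² - 3/4·(x - 2)³.
With (x - 2) = 1/2: S(5/2) = -87/32.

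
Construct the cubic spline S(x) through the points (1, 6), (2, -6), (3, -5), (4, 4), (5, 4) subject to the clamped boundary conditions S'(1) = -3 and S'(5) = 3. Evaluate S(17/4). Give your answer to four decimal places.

With M_i denoting the second derivative at x_i, h_i = 1, 1, 1, 1, and Δ_i = (y_(i+1) − y_i)/h_i = -12, 1, 9, 0:
  1·M_0 + 4·M_1 + 1·M_2 = 6(Δ_1 - Δ_0) = 78
  1·M_1 + 4·M_2 + 1·M_3 = 6(Δ_2 - Δ_1) = 48
  1·M_2 + 4·M_3 + 1·M_4 = 6(Δ_3 - Δ_2) = -54
Clamped end conditions give two more equations: 2h_0·M_0 + h_0·M_1 = 6(Δ_0 - S'(1)) = -54 and h_3·M_3 + 2h_3·M_4 = 6(S'(5) - Δ_3) = 18.
Solving: M_0 = -81/2, M_1 = 27, M_2 = 21/2, M_3 = -21, M_4 = 39/2.
On [4, 5], S(x) = 4 + 15/4·(x - 4) - 21/2·(x - 4)² + 27/4·(x - 4)³.
With (x - 4) = 1/4: S(17/4) = 1123/256.

4.3867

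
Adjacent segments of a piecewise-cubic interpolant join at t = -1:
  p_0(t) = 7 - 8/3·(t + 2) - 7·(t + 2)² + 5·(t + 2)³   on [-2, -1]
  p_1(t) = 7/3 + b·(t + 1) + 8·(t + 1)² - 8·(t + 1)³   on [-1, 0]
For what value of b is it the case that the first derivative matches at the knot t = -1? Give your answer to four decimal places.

-1.6667

p_0'(t) = -8/3 - 14·(t + 2) + 15·(t + 2)², so p_0'(-1) = -5/3. On the right, p_1'(-1) = b, so b = -5/3.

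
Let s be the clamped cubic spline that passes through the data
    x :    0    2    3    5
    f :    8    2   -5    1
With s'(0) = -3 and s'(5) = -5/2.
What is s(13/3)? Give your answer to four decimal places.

Write σ_i for s''(x_i). With h_i = 2, 1, 2 and divided differences Δ_i = -3, -7, 3, the continuity of s' gives the tridiagonal system
  2·σ_0 + 6·σ_1 + 1·σ_2 = 6(Δ_1 - Δ_0) = -24
  1·σ_1 + 6·σ_2 + 2·σ_3 = 6(Δ_2 - Δ_1) = 60
Clamped end conditions give two more equations: 2h_0·σ_0 + h_0·σ_1 = 6(Δ_0 - s'(0)) = 0 and h_2·σ_2 + 2h_2·σ_3 = 6(s'(5) - Δ_2) = -33.
Hence σ_0 = 131/32, σ_1 = -131/16, σ_2 = 271/16, σ_3 = -535/32.
On [3, 5], s(x) = -5 - 87/32·(x - 3) + 271/32·(x - 3)² - 359/128·(x - 3)³.
With (x - 3) = 4/3: s(13/3) = -47/216.

-0.2176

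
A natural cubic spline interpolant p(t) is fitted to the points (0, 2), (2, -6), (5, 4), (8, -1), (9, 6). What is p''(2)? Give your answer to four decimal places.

Put m_i = p'' at the i-th knot. Here h = (2, 3, 3, 1) and Δ = (-4, 10/3, -5/3, 7), so the interior equations h_(i-1)·m_(i-1) + 2(h_(i-1)+h_i)·m_i + h_i·m_(i+1) = 6(Δ_i − Δ_(i-1)) read
  2·m_0 + 10·m_1 + 3·m_2 = 6(Δ_1 - Δ_0) = 44
  3·m_1 + 12·m_2 + 3·m_3 = 6(Δ_2 - Δ_1) = -30
  3·m_2 + 8·m_3 + 1·m_4 = 6(Δ_3 - Δ_2) = 52
Natural end conditions: m_0 = m_4 = 0.
Solving: m_0 = 0, m_1 = 44/7, m_2 = -44/7, m_3 = 62/7, m_4 = 0.

6.2857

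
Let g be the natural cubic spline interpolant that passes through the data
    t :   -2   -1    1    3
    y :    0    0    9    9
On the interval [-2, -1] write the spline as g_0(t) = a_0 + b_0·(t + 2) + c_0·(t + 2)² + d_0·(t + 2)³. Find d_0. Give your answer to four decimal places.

1.0227

Let M_i = g''(x_i). Step sizes h_i = 1, 2, 2; slopes of the chords Δ_i = (y_(i+1) - y_i)/h_i = 0, 9/2, 0.
  1·M_0 + 6·M_1 + 2·M_2 = 6(Δ_1 - Δ_0) = 27
  2·M_1 + 8·M_2 + 2·M_3 = 6(Δ_2 - Δ_1) = -27
Natural end conditions: M_0 = M_3 = 0.
Hence M_0 = 0, M_1 = 135/22, M_2 = -54/11, M_3 = 0.
On [-2, -1], with g_0(t) = a_0 + b_0·(t + 2) + c_0·(t + 2)² + d_0·(t + 2)³: c_0 = M_0/2 = 0, d_0 = (M_1 - M_0)/(6h_0) = 45/44, b_0 = Δ_0 - h_0(2M_0 + M_1)/6 = -45/44.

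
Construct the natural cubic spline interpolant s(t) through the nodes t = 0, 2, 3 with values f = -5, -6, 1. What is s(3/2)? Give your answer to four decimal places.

-7.3906

Put M_i = s'' at the i-th knot. Here h = (2, 1) and Δ = (-1/2, 7), so the interior equations h_(i-1)·M_(i-1) + 2(h_(i-1)+h_i)·M_i + h_i·M_(i+1) = 6(Δ_i − Δ_(i-1)) read
  2·M_0 + 6·M_1 + 1·M_2 = 6(Δ_1 - Δ_0) = 45
Natural end conditions: M_0 = M_2 = 0.
Forward elimination and back-substitution give M_0 = 0, M_1 = 15/2, M_2 = 0.
On [0, 2], s(t) = -5 - 3·t + 0·t² + 5/8·t³.
With t = 3/2: s(3/2) = -473/64.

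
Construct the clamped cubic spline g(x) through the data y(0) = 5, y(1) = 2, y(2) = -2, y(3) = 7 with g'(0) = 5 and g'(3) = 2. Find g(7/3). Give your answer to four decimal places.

0.9556

Write m_i for g''(x_i). With h_i = 1, 1, 1 and divided differences Δ_i = -3, -4, 9, the continuity of g' gives the tridiagonal system
  1·m_0 + 4·m_1 + 1·m_2 = 6(Δ_1 - Δ_0) = -6
  1·m_1 + 4·m_2 + 1·m_3 = 6(Δ_2 - Δ_1) = 78
Clamped end conditions give two more equations: 2h_0·m_0 + h_0·m_1 = 6(Δ_0 - g'(0)) = -48 and h_2·m_2 + 2h_2·m_3 = 6(g'(3) - Δ_2) = -42.
Hence m_0 = -112/5, m_1 = -16/5, m_2 = 146/5, m_3 = -178/5.
On [2, 3], g(x) = -2 + 26/5·(x - 2) + 73/5·(x - 2)² - 54/5·(x - 2)³.
With (x - 2) = 1/3: g(7/3) = 43/45.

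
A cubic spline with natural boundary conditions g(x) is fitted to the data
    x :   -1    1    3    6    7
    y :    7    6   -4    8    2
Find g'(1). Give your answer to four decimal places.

With σ_i denoting the second derivative at x_i, h_i = 2, 2, 3, 1, and Δ_i = (y_(i+1) − y_i)/h_i = -1/2, -5, 4, -6:
  2·σ_0 + 8·σ_1 + 2·σ_2 = 6(Δ_1 - Δ_0) = -27
  2·σ_1 + 10·σ_2 + 3·σ_3 = 6(Δ_2 - Δ_1) = 54
  3·σ_2 + 8·σ_3 + 1·σ_4 = 6(Δ_3 - Δ_2) = -60
Natural end conditions: σ_0 = σ_4 = 0.
Hence σ_0 = 0, σ_1 = -3141/536, σ_2 = 666/67, σ_3 = -3009/268, σ_4 = 0.
On [1, 3], g'(x) = b_1 + 2c_1·(x - 1) + 3d_1·(x - 1)² with b_1 = Δ_1 - h_1(2σ_1 + σ_2)/6 = -1181/268, c_1 = σ_1/2 = -3141/1072, d_1 = (σ_2 - σ_1)/(6h_1) = 2823/2144. So g'(1) = -1181/268.

-4.4067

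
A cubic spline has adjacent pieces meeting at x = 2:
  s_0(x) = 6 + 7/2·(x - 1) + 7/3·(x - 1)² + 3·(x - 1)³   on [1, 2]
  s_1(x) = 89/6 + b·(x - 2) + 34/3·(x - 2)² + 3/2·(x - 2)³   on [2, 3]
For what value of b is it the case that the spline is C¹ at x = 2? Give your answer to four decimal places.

s_0'(x) = 7/2 + 14/3·(x - 1) + 9·(x - 1)², so s_0'(2) = 103/6. On the right, s_1'(2) = b, so b = 103/6.

17.1667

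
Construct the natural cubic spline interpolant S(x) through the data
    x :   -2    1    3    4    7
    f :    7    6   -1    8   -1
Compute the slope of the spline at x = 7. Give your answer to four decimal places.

Put M_i = S'' at the i-th knot. Here h = (3, 2, 1, 3) and Δ = (-1/3, -7/2, 9, -3), so the interior equations h_(i-1)·M_(i-1) + 2(h_(i-1)+h_i)·M_i + h_i·M_(i+1) = 6(Δ_i − Δ_(i-1)) read
  3·M_0 + 10·M_1 + 2·M_2 = 6(Δ_1 - Δ_0) = -19
  2·M_1 + 6·M_2 + 1·M_3 = 6(Δ_2 - Δ_1) = 75
  1·M_2 + 8·M_3 + 3·M_4 = 6(Δ_3 - Δ_2) = -72
Natural end conditions: M_0 = M_4 = 0.
Solving the tridiagonal system: M_0 = 0, M_1 = -2237/438, M_2 = 3512/219, M_3 = -2410/219, M_4 = 0.
On [4, 7], S'(x) = b_3 + 2c_3·(x - 4) + 3d_3·(x - 4)² with b_3 = Δ_3 - h_3(2M_3 + M_4)/6 = 1753/219, c_3 = M_3/2 = -1205/219, d_3 = (M_4 - M_3)/(6h_3) = 1205/1971. So S'(7) = -1862/219.

-8.5023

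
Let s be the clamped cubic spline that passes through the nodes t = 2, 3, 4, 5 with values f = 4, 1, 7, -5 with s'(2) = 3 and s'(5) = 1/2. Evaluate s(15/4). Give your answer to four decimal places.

6.9453

Write M_i for s''(x_i). With h_i = 1, 1, 1 and divided differences Δ_i = -3, 6, -12, the continuity of s' gives the tridiagonal system
  1·M_0 + 4·M_1 + 1·M_2 = 6(Δ_1 - Δ_0) = 54
  1·M_1 + 4·M_2 + 1·M_3 = 6(Δ_2 - Δ_1) = -108
Clamped end conditions give two more equations: 2h_0·M_0 + h_0·M_1 = 6(Δ_0 - s'(2)) = -36 and h_2·M_2 + 2h_2·M_3 = 6(s'(5) - Δ_2) = 75.
Hence M_0 = -107/3, M_1 = 106/3, M_2 = -155/3, M_3 = 190/3.
On [3, 4], s(t) = 1 + 17/6·(t - 3) + 53/3·(t - 3)² - 29/2·(t - 3)³.
With (t - 3) = 3/4: s(15/4) = 889/128.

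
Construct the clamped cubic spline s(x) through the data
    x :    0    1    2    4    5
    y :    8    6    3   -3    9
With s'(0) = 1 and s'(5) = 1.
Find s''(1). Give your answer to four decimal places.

3.4688

With m_i denoting the second derivative at x_i, h_i = 1, 1, 2, 1, and Δ_i = (y_(i+1) − y_i)/h_i = -2, -3, -3, 12:
  1·m_0 + 4·m_1 + 1·m_2 = 6(Δ_1 - Δ_0) = -6
  1·m_1 + 6·m_2 + 2·m_3 = 6(Δ_2 - Δ_1) = 0
  2·m_2 + 6·m_3 + 1·m_4 = 6(Δ_3 - Δ_2) = 90
Clamped end conditions give two more equations: 2h_0·m_0 + h_0·m_1 = 6(Δ_0 - s'(0)) = -18 and h_3·m_3 + 2h_3·m_4 = 6(s'(5) - Δ_3) = -66.
Forward elimination and back-substitution give m_0 = -687/64, m_1 = 111/32, m_2 = -585/64, m_3 = 411/16, m_4 = -1467/32.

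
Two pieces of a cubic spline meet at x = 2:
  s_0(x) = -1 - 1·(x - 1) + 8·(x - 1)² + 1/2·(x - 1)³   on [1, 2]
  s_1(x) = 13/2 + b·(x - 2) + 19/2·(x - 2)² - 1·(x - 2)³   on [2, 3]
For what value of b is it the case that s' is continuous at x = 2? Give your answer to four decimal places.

16.5000

s_0'(x) = -1 + 16·(x - 1) + 3/2·(x - 1)², so s_0'(2) = 33/2. On the right, s_1'(2) = b, so b = 33/2.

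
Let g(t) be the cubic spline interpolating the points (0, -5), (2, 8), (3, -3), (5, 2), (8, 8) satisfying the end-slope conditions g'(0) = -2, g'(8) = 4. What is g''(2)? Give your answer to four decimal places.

-30.1987

Let σ_i = g''(x_i). Step sizes h_i = 2, 1, 2, 3; slopes of the chords Δ_i = (y_(i+1) - y_i)/h_i = 13/2, -11, 5/2, 2.
  2·σ_0 + 6·σ_1 + 1·σ_2 = 6(Δ_1 - Δ_0) = -105
  1·σ_1 + 6·σ_2 + 2·σ_3 = 6(Δ_2 - Δ_1) = 81
  2·σ_2 + 10·σ_3 + 3·σ_4 = 6(Δ_3 - Δ_2) = -3
Clamped end conditions give two more equations: 2h_0·σ_0 + h_0·σ_1 = 6(Δ_0 - g'(0)) = 51 and h_3·σ_3 + 2h_3·σ_4 = 6(g'(8) - Δ_3) = 12.
Solving: σ_0 = 16821/604, σ_1 = -4560/151, σ_2 = 6189/302, σ_3 = -888/151, σ_4 = 746/151.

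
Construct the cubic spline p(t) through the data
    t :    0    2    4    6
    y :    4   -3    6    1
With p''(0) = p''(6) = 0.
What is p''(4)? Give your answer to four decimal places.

Let M_i = p''(x_i). Step sizes h_i = 2, 2, 2; slopes of the chords Δ_i = (y_(i+1) - y_i)/h_i = -7/2, 9/2, -5/2.
  2·M_0 + 8·M_1 + 2·M_2 = 6(Δ_1 - Δ_0) = 48
  2·M_1 + 8·M_2 + 2·M_3 = 6(Δ_2 - Δ_1) = -42
Natural end conditions: M_0 = M_3 = 0.
Forward elimination and back-substitution give M_0 = 0, M_1 = 39/5, M_2 = -36/5, M_3 = 0.

-7.2000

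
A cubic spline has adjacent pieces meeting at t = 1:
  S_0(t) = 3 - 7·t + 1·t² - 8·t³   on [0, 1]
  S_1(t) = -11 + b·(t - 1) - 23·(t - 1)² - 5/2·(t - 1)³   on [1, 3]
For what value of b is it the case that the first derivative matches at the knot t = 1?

-29

S_0'(t) = -7 + 2·t - 24·t², so S_0'(1) = -29. On the right, S_1'(1) = b, so b = -29.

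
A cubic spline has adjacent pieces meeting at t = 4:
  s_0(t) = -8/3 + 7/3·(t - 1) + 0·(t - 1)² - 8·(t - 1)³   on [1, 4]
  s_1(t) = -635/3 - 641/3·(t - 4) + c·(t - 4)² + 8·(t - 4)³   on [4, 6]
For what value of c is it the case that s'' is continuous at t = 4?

s_0''(t) = 0 - 48·(t - 1), so s_0''(4) = -144. On the right, s_1''(4) = 2c, so c = -72.

-72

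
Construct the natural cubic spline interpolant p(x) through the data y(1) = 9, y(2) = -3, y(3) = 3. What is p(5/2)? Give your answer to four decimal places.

-1.6875

With σ_i denoting the second derivative at x_i, h_i = 1, 1, and Δ_i = (y_(i+1) − y_i)/h_i = -12, 6:
  1·σ_0 + 4·σ_1 + 1·σ_2 = 6(Δ_1 - Δ_0) = 108
Natural end conditions: σ_0 = σ_2 = 0.
Solving: σ_0 = 0, σ_1 = 27, σ_2 = 0.
On [2, 3], p(x) = -3 - 3·(x - 2) + 27/2·(x - 2)² - 9/2·(x - 2)³.
With (x - 2) = 1/2: p(5/2) = -27/16.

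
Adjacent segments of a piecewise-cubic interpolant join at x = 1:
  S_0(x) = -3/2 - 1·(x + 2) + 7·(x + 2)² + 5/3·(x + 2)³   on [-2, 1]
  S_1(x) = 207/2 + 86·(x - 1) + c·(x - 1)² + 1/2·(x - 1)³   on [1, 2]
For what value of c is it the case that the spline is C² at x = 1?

22

S_0''(x) = 14 + 10·(x + 2), so S_0''(1) = 44. On the right, S_1''(1) = 2c, so c = 22.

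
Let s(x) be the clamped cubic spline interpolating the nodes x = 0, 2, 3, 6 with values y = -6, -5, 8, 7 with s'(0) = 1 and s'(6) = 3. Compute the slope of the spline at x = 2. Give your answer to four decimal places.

Let M_i = s''(x_i). Step sizes h_i = 2, 1, 3; slopes of the chords Δ_i = (y_(i+1) - y_i)/h_i = 1/2, 13, -1/3.
  2·M_0 + 6·M_1 + 1·M_2 = 6(Δ_1 - Δ_0) = 75
  1·M_1 + 8·M_2 + 3·M_3 = 6(Δ_2 - Δ_1) = -80
Clamped end conditions give two more equations: 2h_0·M_0 + h_0·M_1 = 6(Δ_0 - s'(0)) = -3 and h_2·M_2 + 2h_2·M_3 = 6(s'(6) - Δ_2) = 20.
Hence M_0 = -141/14, M_1 = 261/14, M_2 = -117/7, M_3 = 491/42.
On [2, 3], s'(x) = b_1 + 2c_1·(x - 2) + 3d_1·(x - 2)² with b_1 = Δ_1 - h_1(2M_1 + M_2)/6 = 67/7, c_1 = M_1/2 = 261/28, d_1 = (M_2 - M_1)/(6h_1) = -165/28. So s'(2) = 67/7.

9.5714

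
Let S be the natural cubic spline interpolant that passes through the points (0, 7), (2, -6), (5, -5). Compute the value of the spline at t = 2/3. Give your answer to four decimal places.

1.8568

Write M_i for S''(x_i). With h_i = 2, 3 and divided differences Δ_i = -13/2, 1/3, the continuity of S' gives the tridiagonal system
  2·M_0 + 10·M_1 + 3·M_2 = 6(Δ_1 - Δ_0) = 41
Natural end conditions: M_0 = M_2 = 0.
Solving the tridiagonal system: M_0 = 0, M_1 = 41/10, M_2 = 0.
On [0, 2], S(t) = 7 - 118/15·t + 0·t² + 41/120·t³.
With t = 2/3: S(2/3) = 752/405.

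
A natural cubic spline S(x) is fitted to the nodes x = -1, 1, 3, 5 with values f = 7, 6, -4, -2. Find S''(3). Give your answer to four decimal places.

Let m_i = S''(x_i). Step sizes h_i = 2, 2, 2; slopes of the chords Δ_i = (y_(i+1) - y_i)/h_i = -1/2, -5, 1.
  2·m_0 + 8·m_1 + 2·m_2 = 6(Δ_1 - Δ_0) = -27
  2·m_1 + 8·m_2 + 2·m_3 = 6(Δ_2 - Δ_1) = 36
Natural end conditions: m_0 = m_3 = 0.
Solving: m_0 = 0, m_1 = -24/5, m_2 = 57/10, m_3 = 0.

5.7000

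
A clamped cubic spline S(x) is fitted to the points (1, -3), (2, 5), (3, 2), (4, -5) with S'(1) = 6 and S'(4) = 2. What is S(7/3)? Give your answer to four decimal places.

Put σ_i = S'' at the i-th knot. Here h = (1, 1, 1) and Δ = (8, -3, -7), so the interior equations h_(i-1)·σ_(i-1) + 2(h_(i-1)+h_i)·σ_i + h_i·σ_(i+1) = 6(Δ_i − Δ_(i-1)) read
  1·σ_0 + 4·σ_1 + 1·σ_2 = 6(Δ_1 - Δ_0) = -66
  1·σ_1 + 4·σ_2 + 1·σ_3 = 6(Δ_2 - Δ_1) = -24
Clamped end conditions give two more equations: 2h_0·σ_0 + h_0·σ_1 = 6(Δ_0 - S'(1)) = 12 and h_2·σ_2 + 2h_2·σ_3 = 6(S'(4) - Δ_2) = 54.
Forward elimination and back-substitution give σ_0 = 224/15, σ_1 = -268/15, σ_2 = -142/15, σ_3 = 476/15.
On [2, 3], S(x) = 5 + 68/15·(x - 2) - 134/15·(x - 2)² + 7/5·(x - 2)³.
With (x - 2) = 1/3: S(7/3) = 752/135.

5.5704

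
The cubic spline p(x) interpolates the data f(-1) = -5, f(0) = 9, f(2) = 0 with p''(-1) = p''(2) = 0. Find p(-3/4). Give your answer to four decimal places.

Let σ_i = p''(x_i). Step sizes h_i = 1, 2; slopes of the chords Δ_i = (y_(i+1) - y_i)/h_i = 14, -9/2.
  1·σ_0 + 6·σ_1 + 2·σ_2 = 6(Δ_1 - Δ_0) = -111
Natural end conditions: σ_0 = σ_2 = 0.
Forward elimination and back-substitution give σ_0 = 0, σ_1 = -37/2, σ_2 = 0.
On [-1, 0], p(x) = -5 + 205/12·(x + 1) + 0·(x + 1)² - 37/12·(x + 1)³.
With (x + 1) = 1/4: p(-3/4) = -199/256.

-0.7773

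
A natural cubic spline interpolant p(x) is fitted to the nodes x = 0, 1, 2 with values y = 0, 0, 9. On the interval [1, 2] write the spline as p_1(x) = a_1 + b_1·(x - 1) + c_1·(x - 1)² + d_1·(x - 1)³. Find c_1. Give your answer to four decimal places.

Write M_i for p''(x_i). With h_i = 1, 1 and divided differences Δ_i = 0, 9, the continuity of p' gives the tridiagonal system
  1·M_0 + 4·M_1 + 1·M_2 = 6(Δ_1 - Δ_0) = 54
Natural end conditions: M_0 = M_2 = 0.
Solving the tridiagonal system: M_0 = 0, M_1 = 27/2, M_2 = 0.
On [1, 2], with p_1(x) = a_1 + b_1·(x - 1) + c_1·(x - 1)² + d_1·(x - 1)³: c_1 = M_1/2 = 27/4, d_1 = (M_2 - M_1)/(6h_1) = -9/4, b_1 = Δ_1 - h_1(2M_1 + M_2)/6 = 9/2.

6.7500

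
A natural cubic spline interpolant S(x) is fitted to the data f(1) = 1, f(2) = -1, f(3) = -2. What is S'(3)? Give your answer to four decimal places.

-0.7500

With M_i denoting the second derivative at x_i, h_i = 1, 1, and Δ_i = (y_(i+1) − y_i)/h_i = -2, -1:
  1·M_0 + 4·M_1 + 1·M_2 = 6(Δ_1 - Δ_0) = 6
Natural end conditions: M_0 = M_2 = 0.
Forward elimination and back-substitution give M_0 = 0, M_1 = 3/2, M_2 = 0.
On [2, 3], S'(x) = b_1 + 2c_1·(x - 2) + 3d_1·(x - 2)² with b_1 = Δ_1 - h_1(2M_1 + M_2)/6 = -3/2, c_1 = M_1/2 = 3/4, d_1 = (M_2 - M_1)/(6h_1) = -1/4. So S'(3) = -3/4.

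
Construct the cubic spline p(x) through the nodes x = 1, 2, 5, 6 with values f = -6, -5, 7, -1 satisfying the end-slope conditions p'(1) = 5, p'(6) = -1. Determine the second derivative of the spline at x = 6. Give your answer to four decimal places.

29.3333

Write σ_i for p''(x_i). With h_i = 1, 3, 1 and divided differences Δ_i = 1, 4, -8, the continuity of p' gives the tridiagonal system
  1·σ_0 + 8·σ_1 + 3·σ_2 = 6(Δ_1 - Δ_0) = 18
  3·σ_1 + 8·σ_2 + 1·σ_3 = 6(Δ_2 - Δ_1) = -72
Clamped end conditions give two more equations: 2h_0·σ_0 + h_0·σ_1 = 6(Δ_0 - p'(1)) = -24 and h_2·σ_2 + 2h_2·σ_3 = 6(p'(6) - Δ_2) = 42.
Solving: σ_0 = -52/3, σ_1 = 32/3, σ_2 = -50/3, σ_3 = 88/3.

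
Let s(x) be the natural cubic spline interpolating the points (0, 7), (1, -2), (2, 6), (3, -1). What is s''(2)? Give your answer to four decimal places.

Put M_i = s'' at the i-th knot. Here h = (1, 1, 1) and Δ = (-9, 8, -7), so the interior equations h_(i-1)·M_(i-1) + 2(h_(i-1)+h_i)·M_i + h_i·M_(i+1) = 6(Δ_i − Δ_(i-1)) read
  1·M_0 + 4·M_1 + 1·M_2 = 6(Δ_1 - Δ_0) = 102
  1·M_1 + 4·M_2 + 1·M_3 = 6(Δ_2 - Δ_1) = -90
Natural end conditions: M_0 = M_3 = 0.
Solving the tridiagonal system: M_0 = 0, M_1 = 166/5, M_2 = -154/5, M_3 = 0.

-30.8000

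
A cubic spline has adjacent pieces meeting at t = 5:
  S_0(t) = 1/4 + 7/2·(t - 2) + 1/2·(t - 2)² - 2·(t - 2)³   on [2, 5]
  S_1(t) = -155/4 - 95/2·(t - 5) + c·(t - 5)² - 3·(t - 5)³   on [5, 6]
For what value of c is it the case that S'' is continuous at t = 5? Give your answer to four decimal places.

S_0''(t) = 1 - 12·(t - 2), so S_0''(5) = -35. On the right, S_1''(5) = 2c, so c = -35/2.

-17.5000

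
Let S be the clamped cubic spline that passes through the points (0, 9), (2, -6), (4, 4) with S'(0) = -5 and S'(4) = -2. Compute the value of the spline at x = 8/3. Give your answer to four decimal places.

Write m_i for S''(x_i). With h_i = 2, 2 and divided differences Δ_i = -15/2, 5, the continuity of S' gives the tridiagonal system
  2·m_0 + 8·m_1 + 2·m_2 = 6(Δ_1 - Δ_0) = 75
Clamped end conditions give two more equations: 2h_0·m_0 + h_0·m_1 = 6(Δ_0 - S'(0)) = -15 and h_1·m_1 + 2h_1·m_2 = 6(S'(4) - Δ_1) = -42.
Solving: m_0 = -99/8, m_1 = 69/4, m_2 = -153/8.
On [2, 4], S(x) = -6 - 1/8·(x - 2) + 69/8·(x - 2)² - 97/32·(x - 2)³.
With (x - 2) = 2/3: S(8/3) = -85/27.

-3.1481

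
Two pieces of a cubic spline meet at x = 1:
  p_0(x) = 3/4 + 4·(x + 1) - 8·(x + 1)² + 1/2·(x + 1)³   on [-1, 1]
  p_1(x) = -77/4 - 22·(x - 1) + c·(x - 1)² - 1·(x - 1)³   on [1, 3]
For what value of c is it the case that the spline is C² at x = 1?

p_0''(x) = -16 + 3·(x + 1), so p_0''(1) = -10. On the right, p_1''(1) = 2c, so c = -5.

-5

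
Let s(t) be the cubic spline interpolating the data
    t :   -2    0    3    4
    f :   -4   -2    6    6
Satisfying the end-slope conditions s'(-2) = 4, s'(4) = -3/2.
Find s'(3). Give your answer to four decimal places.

Put σ_i = s'' at the i-th knot. Here h = (2, 3, 1) and Δ = (1, 8/3, 0), so the interior equations h_(i-1)·σ_(i-1) + 2(h_(i-1)+h_i)·σ_i + h_i·σ_(i+1) = 6(Δ_i − Δ_(i-1)) read
  2·σ_0 + 10·σ_1 + 3·σ_2 = 6(Δ_1 - Δ_0) = 10
  3·σ_1 + 8·σ_2 + 1·σ_3 = 6(Δ_2 - Δ_1) = -16
Clamped end conditions give two more equations: 2h_0·σ_0 + h_0·σ_1 = 6(Δ_0 - s'(-2)) = -18 and h_2·σ_2 + 2h_2·σ_3 = 6(s'(4) - Δ_2) = -9.
Solving the tridiagonal system: σ_0 = -469/78, σ_1 = 118/39, σ_2 = -107/39, σ_3 = -122/39.
On [3, 4], s'(t) = b_2 + 2c_2·(t - 3) + 3d_2·(t - 3)² with b_2 = Δ_2 - h_2(2σ_2 + σ_3)/6 = 56/39, c_2 = σ_2/2 = -107/78, d_2 = (σ_3 - σ_2)/(6h_2) = -5/78. So s'(3) = 56/39.

1.4359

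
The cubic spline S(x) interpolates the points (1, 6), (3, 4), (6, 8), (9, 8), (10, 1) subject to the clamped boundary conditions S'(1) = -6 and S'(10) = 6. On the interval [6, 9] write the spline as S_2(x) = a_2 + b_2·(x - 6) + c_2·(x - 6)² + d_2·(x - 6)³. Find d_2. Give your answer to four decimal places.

-0.7963

Let M_i = S''(x_i). Step sizes h_i = 2, 3, 3, 1; slopes of the chords Δ_i = (y_(i+1) - y_i)/h_i = -1, 4/3, 0, -7.
  2·M_0 + 10·M_1 + 3·M_2 = 6(Δ_1 - Δ_0) = 14
  3·M_1 + 12·M_2 + 3·M_3 = 6(Δ_2 - Δ_1) = -8
  3·M_2 + 8·M_3 + 1·M_4 = 6(Δ_3 - Δ_2) = -42
Clamped end conditions give two more equations: 2h_0·M_0 + h_0·M_1 = 6(Δ_0 - S'(1)) = 30 and h_3·M_3 + 2h_3·M_4 = 6(S'(10) - Δ_3) = 78.
Solving the tridiagonal system: M_0 = 335/42, M_1 = -20/21, M_2 = 53/21, M_3 = -248/21, M_4 = 943/21.
On [6, 9], with S_2(x) = a_2 + b_2·(x - 6) + c_2·(x - 6)² + d_2·(x - 6)³: c_2 = M_2/2 = 53/42, d_2 = (M_3 - M_2)/(6h_2) = -43/54, b_2 = Δ_2 - h_2(2M_2 + M_3)/6 = 71/21.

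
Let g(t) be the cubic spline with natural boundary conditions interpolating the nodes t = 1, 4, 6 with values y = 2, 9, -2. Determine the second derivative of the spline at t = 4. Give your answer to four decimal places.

Let M_i = g''(x_i). Step sizes h_i = 3, 2; slopes of the chords Δ_i = (y_(i+1) - y_i)/h_i = 7/3, -11/2.
  3·M_0 + 10·M_1 + 2·M_2 = 6(Δ_1 - Δ_0) = -47
Natural end conditions: M_0 = M_2 = 0.
Forward elimination and back-substitution give M_0 = 0, M_1 = -47/10, M_2 = 0.

-4.7000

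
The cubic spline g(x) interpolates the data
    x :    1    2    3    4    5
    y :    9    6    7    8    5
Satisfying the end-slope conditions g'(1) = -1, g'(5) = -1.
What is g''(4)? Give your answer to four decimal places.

-8.5714

Let σ_i = g''(x_i). Step sizes h_i = 1, 1, 1, 1; slopes of the chords Δ_i = (y_(i+1) - y_i)/h_i = -3, 1, 1, -3.
  1·σ_0 + 4·σ_1 + 1·σ_2 = 6(Δ_1 - Δ_0) = 24
  1·σ_1 + 4·σ_2 + 1·σ_3 = 6(Δ_2 - Δ_1) = 0
  1·σ_2 + 4·σ_3 + 1·σ_4 = 6(Δ_3 - Δ_2) = -24
Clamped end conditions give two more equations: 2h_0·σ_0 + h_0·σ_1 = 6(Δ_0 - g'(1)) = -12 and h_3·σ_3 + 2h_3·σ_4 = 6(g'(5) - Δ_3) = 12.
Solving the tridiagonal system: σ_0 = -72/7, σ_1 = 60/7, σ_2 = 0, σ_3 = -60/7, σ_4 = 72/7.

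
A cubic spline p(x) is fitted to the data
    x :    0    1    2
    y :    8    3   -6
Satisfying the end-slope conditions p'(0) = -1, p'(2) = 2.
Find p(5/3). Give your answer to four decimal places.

Put σ_i = p'' at the i-th knot. Here h = (1, 1) and Δ = (-5, -9), so the interior equations h_(i-1)·σ_(i-1) + 2(h_(i-1)+h_i)·σ_i + h_i·σ_(i+1) = 6(Δ_i − Δ_(i-1)) read
  1·σ_0 + 4·σ_1 + 1·σ_2 = 6(Δ_1 - Δ_0) = -24
Clamped end conditions give two more equations: 2h_0·σ_0 + h_0·σ_1 = 6(Δ_0 - p'(0)) = -24 and h_1·σ_1 + 2h_1·σ_2 = 6(p'(2) - Δ_1) = 66.
Solving: σ_0 = -9/2, σ_1 = -15, σ_2 = 81/2.
On [1, 2], p(x) = 3 - 43/4·(x - 1) - 15/2·(x - 1)² + 37/4·(x - 1)³.
With (x - 1) = 2/3: p(5/3) = -257/54.

-4.7593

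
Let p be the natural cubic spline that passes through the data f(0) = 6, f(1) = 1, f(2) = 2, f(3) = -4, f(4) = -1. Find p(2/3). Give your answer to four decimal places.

1.8267

Put M_i = p'' at the i-th knot. Here h = (1, 1, 1, 1) and Δ = (-5, 1, -6, 3), so the interior equations h_(i-1)·M_(i-1) + 2(h_(i-1)+h_i)·M_i + h_i·M_(i+1) = 6(Δ_i − Δ_(i-1)) read
  1·M_0 + 4·M_1 + 1·M_2 = 6(Δ_1 - Δ_0) = 36
  1·M_1 + 4·M_2 + 1·M_3 = 6(Δ_2 - Δ_1) = -42
  1·M_2 + 4·M_3 + 1·M_4 = 6(Δ_3 - Δ_2) = 54
Natural end conditions: M_0 = M_4 = 0.
Solving the tridiagonal system: M_0 = 0, M_1 = 381/28, M_2 = -129/7, M_3 = 507/28, M_4 = 0.
On [0, 1], p(x) = 6 - 407/56·x + 0·x² + 127/56·x³.
With x = 2/3: p(2/3) = 1381/756.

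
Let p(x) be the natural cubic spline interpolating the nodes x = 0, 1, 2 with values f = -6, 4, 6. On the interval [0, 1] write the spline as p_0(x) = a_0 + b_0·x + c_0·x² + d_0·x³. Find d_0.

Let M_i = p''(x_i). Step sizes h_i = 1, 1; slopes of the chords Δ_i = (y_(i+1) - y_i)/h_i = 10, 2.
  1·M_0 + 4·M_1 + 1·M_2 = 6(Δ_1 - Δ_0) = -48
Natural end conditions: M_0 = M_2 = 0.
Forward elimination and back-substitution give M_0 = 0, M_1 = -12, M_2 = 0.
On [0, 1], with p_0(x) = a_0 + b_0·x + c_0·x² + d_0·x³: c_0 = M_0/2 = 0, d_0 = (M_1 - M_0)/(6h_0) = -2, b_0 = Δ_0 - h_0(2M_0 + M_1)/6 = 12.

-2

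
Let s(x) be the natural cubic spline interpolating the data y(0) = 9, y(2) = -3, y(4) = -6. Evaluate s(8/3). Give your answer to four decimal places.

Put m_i = s'' at the i-th knot. Here h = (2, 2) and Δ = (-6, -3/2), so the interior equations h_(i-1)·m_(i-1) + 2(h_(i-1)+h_i)·m_i + h_i·m_(i+1) = 6(Δ_i − Δ_(i-1)) read
  2·m_0 + 8·m_1 + 2·m_2 = 6(Δ_1 - Δ_0) = 27
Natural end conditions: m_0 = m_2 = 0.
Solving the tridiagonal system: m_0 = 0, m_1 = 27/8, m_2 = 0.
On [2, 4], s(x) = -3 - 15/4·(x - 2) + 27/16·(x - 2)² - 9/32·(x - 2)³.
With (x - 2) = 2/3: s(8/3) = -29/6.

-4.8333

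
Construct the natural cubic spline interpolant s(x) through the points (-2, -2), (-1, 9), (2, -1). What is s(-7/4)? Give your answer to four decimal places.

1.1699

Write M_i for s''(x_i). With h_i = 1, 3 and divided differences Δ_i = 11, -10/3, the continuity of s' gives the tridiagonal system
  1·M_0 + 8·M_1 + 3·M_2 = 6(Δ_1 - Δ_0) = -86
Natural end conditions: M_0 = M_2 = 0.
Hence M_0 = 0, M_1 = -43/4, M_2 = 0.
On [-2, -1], s(x) = -2 + 307/24·(x + 2) + 0·(x + 2)² - 43/24·(x + 2)³.
With (x + 2) = 1/4: s(-7/4) = 599/512.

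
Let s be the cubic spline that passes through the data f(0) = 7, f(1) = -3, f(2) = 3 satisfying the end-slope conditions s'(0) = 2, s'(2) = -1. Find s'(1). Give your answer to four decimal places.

Write M_i for s''(x_i). With h_i = 1, 1 and divided differences Δ_i = -10, 6, the continuity of s' gives the tridiagonal system
  1·M_0 + 4·M_1 + 1·M_2 = 6(Δ_1 - Δ_0) = 96
Clamped end conditions give two more equations: 2h_0·M_0 + h_0·M_1 = 6(Δ_0 - s'(0)) = -72 and h_1·M_1 + 2h_1·M_2 = 6(s'(2) - Δ_1) = -42.
Forward elimination and back-substitution give M_0 = -123/2, M_1 = 51, M_2 = -93/2.
On [1, 2], s'(x) = b_1 + 2c_1·(x - 1) + 3d_1·(x - 1)² with b_1 = Δ_1 - h_1(2M_1 + M_2)/6 = -13/4, c_1 = M_1/2 = 51/2, d_1 = (M_2 - M_1)/(6h_1) = -65/4. So s'(1) = -13/4.

-3.2500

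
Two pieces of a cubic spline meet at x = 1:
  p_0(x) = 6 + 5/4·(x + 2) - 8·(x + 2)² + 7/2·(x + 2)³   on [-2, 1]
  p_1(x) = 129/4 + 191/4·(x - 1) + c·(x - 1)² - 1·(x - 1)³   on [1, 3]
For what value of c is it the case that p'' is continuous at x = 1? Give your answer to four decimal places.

23.5000

p_0''(x) = -16 + 21·(x + 2), so p_0''(1) = 47. On the right, p_1''(1) = 2c, so c = 47/2.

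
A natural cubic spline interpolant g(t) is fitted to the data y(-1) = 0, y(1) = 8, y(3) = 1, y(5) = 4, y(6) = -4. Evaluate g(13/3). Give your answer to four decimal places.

With σ_i denoting the second derivative at x_i, h_i = 2, 2, 2, 1, and Δ_i = (y_(i+1) − y_i)/h_i = 4, -7/2, 3/2, -8:
  2·σ_0 + 8·σ_1 + 2·σ_2 = 6(Δ_1 - Δ_0) = -45
  2·σ_1 + 8·σ_2 + 2·σ_3 = 6(Δ_2 - Δ_1) = 30
  2·σ_2 + 6·σ_3 + 1·σ_4 = 6(Δ_3 - Δ_2) = -57
Natural end conditions: σ_0 = σ_4 = 0.
Solving: σ_0 = 0, σ_1 = -321/41, σ_2 = 723/82, σ_3 = -510/41, σ_4 = 0.
On [3, 5], g(t) = 1 - 19/82·(t - 3) + 723/164·(t - 3)² - 581/328·(t - 3)³.
With (t - 3) = 4/3: g(13/3) = 4793/1107.

4.3297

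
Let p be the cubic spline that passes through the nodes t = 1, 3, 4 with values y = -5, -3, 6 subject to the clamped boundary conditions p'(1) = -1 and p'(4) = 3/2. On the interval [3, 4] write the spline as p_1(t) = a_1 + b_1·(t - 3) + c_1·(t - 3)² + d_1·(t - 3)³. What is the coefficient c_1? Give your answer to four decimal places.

7.1667

With σ_i denoting the second derivative at x_i, h_i = 2, 1, and Δ_i = (y_(i+1) − y_i)/h_i = 1, 9:
  2·σ_0 + 6·σ_1 + 1·σ_2 = 6(Δ_1 - Δ_0) = 48
Clamped end conditions give two more equations: 2h_0·σ_0 + h_0·σ_1 = 6(Δ_0 - p'(1)) = 12 and h_1·σ_1 + 2h_1·σ_2 = 6(p'(4) - Δ_1) = -45.
Forward elimination and back-substitution give σ_0 = -25/6, σ_1 = 43/3, σ_2 = -89/3.
On [3, 4], with p_1(t) = a_1 + b_1·(t - 3) + c_1·(t - 3)² + d_1·(t - 3)³: c_1 = σ_1/2 = 43/6, d_1 = (σ_2 - σ_1)/(6h_1) = -22/3, b_1 = Δ_1 - h_1(2σ_1 + σ_2)/6 = 55/6.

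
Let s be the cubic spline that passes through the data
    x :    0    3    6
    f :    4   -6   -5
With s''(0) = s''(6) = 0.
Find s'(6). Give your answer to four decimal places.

1.2500

With σ_i denoting the second derivative at x_i, h_i = 3, 3, and Δ_i = (y_(i+1) − y_i)/h_i = -10/3, 1/3:
  3·σ_0 + 12·σ_1 + 3·σ_2 = 6(Δ_1 - Δ_0) = 22
Natural end conditions: σ_0 = σ_2 = 0.
Hence σ_0 = 0, σ_1 = 11/6, σ_2 = 0.
On [3, 6], s'(x) = b_1 + 2c_1·(x - 3) + 3d_1·(x - 3)² with b_1 = Δ_1 - h_1(2σ_1 + σ_2)/6 = -3/2, c_1 = σ_1/2 = 11/12, d_1 = (σ_2 - σ_1)/(6h_1) = -11/108. So s'(6) = 5/4.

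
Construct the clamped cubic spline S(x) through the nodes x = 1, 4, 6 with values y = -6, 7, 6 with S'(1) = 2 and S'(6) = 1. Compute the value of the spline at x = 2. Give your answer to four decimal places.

Let σ_i = S''(x_i). Step sizes h_i = 3, 2; slopes of the chords Δ_i = (y_(i+1) - y_i)/h_i = 13/3, -1/2.
  3·σ_0 + 10·σ_1 + 2·σ_2 = 6(Δ_1 - Δ_0) = -29
Clamped end conditions give two more equations: 2h_0·σ_0 + h_0·σ_1 = 6(Δ_0 - S'(1)) = 14 and h_1·σ_1 + 2h_1·σ_2 = 6(S'(6) - Δ_1) = 9.
Forward elimination and back-substitution give σ_0 = 151/30, σ_1 = -27/5, σ_2 = 99/20.
On [1, 4], S(x) = -6 + 2·(x - 1) + 151/60·(x - 1)² - 313/540·(x - 1)³.
With (x - 1) = 1: S(2) = -557/270.

-2.0630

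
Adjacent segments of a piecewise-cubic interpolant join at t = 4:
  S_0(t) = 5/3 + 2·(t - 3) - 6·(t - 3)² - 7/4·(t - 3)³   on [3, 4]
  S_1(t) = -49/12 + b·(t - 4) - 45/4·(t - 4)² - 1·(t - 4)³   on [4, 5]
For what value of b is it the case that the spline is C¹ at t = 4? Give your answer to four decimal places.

S_0'(t) = 2 - 12·(t - 3) - 21/4·(t - 3)², so S_0'(4) = -61/4. On the right, S_1'(4) = b, so b = -61/4.

-15.2500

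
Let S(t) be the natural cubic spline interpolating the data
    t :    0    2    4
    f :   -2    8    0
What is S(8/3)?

7

Put m_i = S'' at the i-th knot. Here h = (2, 2) and Δ = (5, -4), so the interior equations h_(i-1)·m_(i-1) + 2(h_(i-1)+h_i)·m_i + h_i·m_(i+1) = 6(Δ_i − Δ_(i-1)) read
  2·m_0 + 8·m_1 + 2·m_2 = 6(Δ_1 - Δ_0) = -54
Natural end conditions: m_0 = m_2 = 0.
Solving: m_0 = 0, m_1 = -27/4, m_2 = 0.
On [2, 4], S(t) = 8 + 1/2·(t - 2) - 27/8·(t - 2)² + 9/16·(t - 2)³.
With (t - 2) = 2/3: S(8/3) = 7.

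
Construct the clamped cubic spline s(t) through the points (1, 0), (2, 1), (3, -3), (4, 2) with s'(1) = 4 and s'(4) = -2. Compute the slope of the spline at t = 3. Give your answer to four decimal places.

Write M_i for s''(x_i). With h_i = 1, 1, 1 and divided differences Δ_i = 1, -4, 5, the continuity of s' gives the tridiagonal system
  1·M_0 + 4·M_1 + 1·M_2 = 6(Δ_1 - Δ_0) = -30
  1·M_1 + 4·M_2 + 1·M_3 = 6(Δ_2 - Δ_1) = 54
Clamped end conditions give two more equations: 2h_0·M_0 + h_0·M_1 = 6(Δ_0 - s'(1)) = -18 and h_2·M_2 + 2h_2·M_3 = 6(s'(4) - Δ_2) = -42.
Solving: M_0 = -12/5, M_1 = -66/5, M_2 = 126/5, M_3 = -168/5.
On [3, 4], s'(t) = b_2 + 2c_2·(t - 3) + 3d_2·(t - 3)² with b_2 = Δ_2 - h_2(2M_2 + M_3)/6 = 11/5, c_2 = M_2/2 = 63/5, d_2 = (M_3 - M_2)/(6h_2) = -49/5. So s'(3) = 11/5.

2.2000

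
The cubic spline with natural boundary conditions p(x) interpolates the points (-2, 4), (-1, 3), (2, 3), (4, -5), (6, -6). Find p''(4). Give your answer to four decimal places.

3.5653

With M_i denoting the second derivative at x_i, h_i = 1, 3, 2, 2, and Δ_i = (y_(i+1) − y_i)/h_i = -1, 0, -4, -1/2:
  1·M_0 + 8·M_1 + 3·M_2 = 6(Δ_1 - Δ_0) = 6
  3·M_1 + 10·M_2 + 2·M_3 = 6(Δ_2 - Δ_1) = -24
  2·M_2 + 8·M_3 + 2·M_4 = 6(Δ_3 - Δ_2) = 21
Natural end conditions: M_0 = M_4 = 0.
Solving: M_0 = 0, M_1 = 579/268, M_2 = -252/67, M_3 = 1911/536, M_4 = 0.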